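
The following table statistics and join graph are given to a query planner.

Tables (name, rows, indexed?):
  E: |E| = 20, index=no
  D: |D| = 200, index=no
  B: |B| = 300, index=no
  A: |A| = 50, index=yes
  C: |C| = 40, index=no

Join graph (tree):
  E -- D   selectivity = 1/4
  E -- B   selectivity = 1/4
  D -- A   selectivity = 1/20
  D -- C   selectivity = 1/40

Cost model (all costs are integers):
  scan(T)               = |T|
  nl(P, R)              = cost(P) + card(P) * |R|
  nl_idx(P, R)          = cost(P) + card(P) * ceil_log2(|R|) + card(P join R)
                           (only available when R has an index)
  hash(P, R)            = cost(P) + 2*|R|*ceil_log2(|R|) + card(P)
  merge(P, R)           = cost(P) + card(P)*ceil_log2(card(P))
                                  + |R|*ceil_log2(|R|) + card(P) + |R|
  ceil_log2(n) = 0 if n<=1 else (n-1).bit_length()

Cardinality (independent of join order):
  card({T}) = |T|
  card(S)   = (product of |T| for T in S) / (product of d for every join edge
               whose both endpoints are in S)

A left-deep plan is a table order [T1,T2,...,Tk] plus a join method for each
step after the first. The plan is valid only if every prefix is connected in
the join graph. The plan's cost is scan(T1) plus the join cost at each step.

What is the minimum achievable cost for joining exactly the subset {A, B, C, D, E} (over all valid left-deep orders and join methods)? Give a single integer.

Selinger DP over subsets of {A,B,C,D,E}:
  {E}: scan cost=20, card=20
  {D}: scan cost=200, card=200
  {B}: scan cost=300, card=300
  {A}: scan cost=50, card=50
  {C}: scan cost=40, card=40
  {DE}: card=1000; try (E,hash)→600, (D,merge)→1940, (E,merge)→2120, (D,hash)→3240, (D,nl)→4020, (E,nl)→4200; best=600 via (E,hash)
  {BE}: card=1500; try (E,hash)→800, (B,merge)→3140, (E,merge)→3420, (B,hash)→5440, (B,nl)→6020, (E,nl)→6300; best=800 via (E,hash)
  {AD}: card=500; try (A,hash)→1000, (A,nl_idx)→1900, (D,merge)→2200, (A,merge)→2350, (D,hash)→3300, (D,nl)→10050 …(+1); best=1000 via (A,hash)
  {CD}: card=200; try (C,hash)→880, (D,merge)→2120, (C,merge)→2280, (D,hash)→3280, (D,nl)→8040, (C,nl)→8200; best=880 via (C,hash)
  {BDE}: card=75000; try (D,hash)→5500, (B,hash)→7000, (B,merge)→14600, (D,merge)→20600, (B,nl)→300600, (D,nl)→300800; best=5500 via (D,hash)
  {ADE}: card=2500; try (E,hash)→1700, (A,hash)→2200, (E,merge)→6120, (A,nl_idx)→9100, (E,nl)→11000, (A,merge)→11950 …(+1); best=1700 via (E,hash)
  {CDE}: card=1000; try (E,hash)→1280, (C,hash)→2080, (E,merge)→2800, (E,nl)→4880, (C,merge)→11880, (C,nl)→40600; best=1280 via (E,hash)
  {ACD}: card=500; try (A,hash)→1680, (C,hash)→1980, (A,nl_idx)→2580, (A,merge)→3030, (C,merge)→6280, (A,nl)→10880 …(+1); best=1680 via (A,hash)
  {ABDE}: card=187500; try (B,hash)→9600, (B,merge)→37200, (A,hash)→81100, (A,nl_idx)→643000, (B,nl)→751700, (A,merge)→1355850 …(+1); best=9600 via (B,hash)
  {BCDE}: card=75000; try (B,hash)→7680, (B,merge)→15280, (C,hash)→80980, (B,nl)→301280, (C,merge)→1355780, (C,nl)→3005500; best=7680 via (B,hash)
  {ACDE}: card=2500; try (E,hash)→2380, (A,hash)→2880, (C,hash)→4680, (E,merge)→6800, (A,nl_idx)→9780, (E,nl)→11680 …(+4); best=2380 via (E,hash)
  {ABCDE}: card=187500; try (B,hash)→10280, (B,merge)→37880, (A,hash)→83280, (C,hash)→197580, (A,nl_idx)→645180, (B,nl)→752380 …(+4); best=10280 via (B,hash)

10280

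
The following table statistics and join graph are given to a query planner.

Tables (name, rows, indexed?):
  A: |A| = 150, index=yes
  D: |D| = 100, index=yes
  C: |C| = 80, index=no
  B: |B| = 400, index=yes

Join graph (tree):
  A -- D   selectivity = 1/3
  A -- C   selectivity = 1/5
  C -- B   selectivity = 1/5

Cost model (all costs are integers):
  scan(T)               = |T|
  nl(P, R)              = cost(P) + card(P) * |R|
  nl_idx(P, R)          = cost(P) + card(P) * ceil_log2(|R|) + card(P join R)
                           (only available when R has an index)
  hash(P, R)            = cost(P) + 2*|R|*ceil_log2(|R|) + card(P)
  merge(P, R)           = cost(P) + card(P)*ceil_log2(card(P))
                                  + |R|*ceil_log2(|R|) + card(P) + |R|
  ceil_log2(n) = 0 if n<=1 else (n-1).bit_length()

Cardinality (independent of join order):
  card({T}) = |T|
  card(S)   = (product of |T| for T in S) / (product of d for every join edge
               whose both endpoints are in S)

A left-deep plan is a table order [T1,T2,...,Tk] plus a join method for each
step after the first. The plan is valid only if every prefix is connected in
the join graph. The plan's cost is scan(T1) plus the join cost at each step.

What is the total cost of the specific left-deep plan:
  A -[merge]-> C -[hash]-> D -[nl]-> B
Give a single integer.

step 1: scan A: cost=150, card=150
step 2: join C via merge
    card(P join C) = 150*80/(5) = 2400
    cost = 150 + 150*8 + 80*7 + 150 + 80 = 2140
step 3: join D via hash
    card(P join D) = 2400*100/(3) = 80000
    cost = 2140 + 2*100*7 + 2400 = 5940
step 4: join B via nl
    card(P join B) = 80000*400/(5) = 6400000
    cost = 5940 + 80000*400 = 32005940

32005940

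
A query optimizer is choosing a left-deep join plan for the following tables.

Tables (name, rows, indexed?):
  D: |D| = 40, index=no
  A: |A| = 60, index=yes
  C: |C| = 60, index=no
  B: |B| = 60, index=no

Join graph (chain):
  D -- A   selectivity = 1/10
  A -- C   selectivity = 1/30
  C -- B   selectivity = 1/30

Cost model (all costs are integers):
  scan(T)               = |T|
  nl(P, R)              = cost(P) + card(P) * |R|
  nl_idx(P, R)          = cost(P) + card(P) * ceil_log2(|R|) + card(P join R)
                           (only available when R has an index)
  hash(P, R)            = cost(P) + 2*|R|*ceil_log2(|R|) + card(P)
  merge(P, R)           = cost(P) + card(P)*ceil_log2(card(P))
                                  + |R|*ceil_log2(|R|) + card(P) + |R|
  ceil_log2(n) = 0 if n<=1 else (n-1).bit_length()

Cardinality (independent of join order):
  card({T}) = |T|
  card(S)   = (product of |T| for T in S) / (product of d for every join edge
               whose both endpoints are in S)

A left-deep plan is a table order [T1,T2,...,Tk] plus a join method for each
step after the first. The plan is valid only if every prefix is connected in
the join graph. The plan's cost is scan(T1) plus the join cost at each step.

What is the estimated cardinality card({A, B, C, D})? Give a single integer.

960

Tables in S: A(60), B(60), C(60), D(40)
Edges inside S: D-A(d=10), A-C(d=30), C-B(d=30)
numerator = 60 * 60 * 60 * 40 = 8640000
denominator = 10 * 30 * 30 = 9000
card(S) = 8640000 / 9000 = 960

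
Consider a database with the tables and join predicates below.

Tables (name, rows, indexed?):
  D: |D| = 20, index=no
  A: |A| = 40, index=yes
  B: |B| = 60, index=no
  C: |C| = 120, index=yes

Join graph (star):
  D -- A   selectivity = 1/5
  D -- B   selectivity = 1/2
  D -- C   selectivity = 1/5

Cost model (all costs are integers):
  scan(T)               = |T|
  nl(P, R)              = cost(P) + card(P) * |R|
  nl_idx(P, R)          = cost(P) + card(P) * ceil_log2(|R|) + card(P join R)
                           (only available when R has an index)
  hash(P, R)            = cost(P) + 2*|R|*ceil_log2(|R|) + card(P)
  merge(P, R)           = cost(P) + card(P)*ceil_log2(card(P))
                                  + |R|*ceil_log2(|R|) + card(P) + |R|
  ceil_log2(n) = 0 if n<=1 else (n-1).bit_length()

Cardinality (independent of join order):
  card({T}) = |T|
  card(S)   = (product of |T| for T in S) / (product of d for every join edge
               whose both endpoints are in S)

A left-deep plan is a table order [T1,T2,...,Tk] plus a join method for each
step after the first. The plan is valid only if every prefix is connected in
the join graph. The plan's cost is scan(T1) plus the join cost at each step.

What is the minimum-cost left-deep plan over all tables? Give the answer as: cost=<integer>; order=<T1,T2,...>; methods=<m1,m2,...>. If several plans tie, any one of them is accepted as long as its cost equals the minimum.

cost=5960; order=C,D,A,B; methods=hash,hash,hash

Selinger DP (subsets sized 1..n):
  {D}: scan cost=20, card=20
  {A}: scan cost=40, card=40
  {B}: scan cost=60, card=60
  {C}: scan cost=120, card=120
  {AD}: card=160; try (D,hash)→280, (A,nl_idx)→300, (A,merge)→420, (D,merge)→440, (A,hash)→520, (A,nl)→820 …(+1); best=280 via (D,hash)
  {BD}: card=600; try (D,hash)→320, (B,merge)→560, (D,merge)→600, (B,hash)→760, (B,nl)→1220, (D,nl)→1260; best=320 via (D,hash)
  {CD}: card=480; try (D,hash)→440, (C,nl_idx)→640, (C,merge)→1100, (D,merge)→1200, (C,hash)→1720, (C,nl)→2420 …(+1); best=440 via (D,hash)
  {ABD}: card=4800; try (B,hash)→1160, (A,hash)→1400, (B,merge)→2140, (A,merge)→7200, (A,nl_idx)→8720, (B,nl)→9880 …(+1); best=1160 via (B,hash)
  {ACD}: card=3840; try (A,hash)→1400, (C,hash)→2120, (C,merge)→2680, (C,nl_idx)→5240, (A,merge)→5520, (A,nl_idx)→7160 …(+2); best=1400 via (A,hash)
  {BCD}: card=14400; try (B,hash)→1640, (C,hash)→2600, (B,merge)→5660, (C,merge)→7880, (C,nl_idx)→18920, (B,nl)→29240 …(+1); best=1640 via (B,hash)
  {ABCD}: card=115200; try (B,hash)→5960, (C,hash)→7640, (A,hash)→16520, (B,merge)→51740, (C,merge)→69320, (C,nl_idx)→149960 …(+5); best=5960 via (B,hash)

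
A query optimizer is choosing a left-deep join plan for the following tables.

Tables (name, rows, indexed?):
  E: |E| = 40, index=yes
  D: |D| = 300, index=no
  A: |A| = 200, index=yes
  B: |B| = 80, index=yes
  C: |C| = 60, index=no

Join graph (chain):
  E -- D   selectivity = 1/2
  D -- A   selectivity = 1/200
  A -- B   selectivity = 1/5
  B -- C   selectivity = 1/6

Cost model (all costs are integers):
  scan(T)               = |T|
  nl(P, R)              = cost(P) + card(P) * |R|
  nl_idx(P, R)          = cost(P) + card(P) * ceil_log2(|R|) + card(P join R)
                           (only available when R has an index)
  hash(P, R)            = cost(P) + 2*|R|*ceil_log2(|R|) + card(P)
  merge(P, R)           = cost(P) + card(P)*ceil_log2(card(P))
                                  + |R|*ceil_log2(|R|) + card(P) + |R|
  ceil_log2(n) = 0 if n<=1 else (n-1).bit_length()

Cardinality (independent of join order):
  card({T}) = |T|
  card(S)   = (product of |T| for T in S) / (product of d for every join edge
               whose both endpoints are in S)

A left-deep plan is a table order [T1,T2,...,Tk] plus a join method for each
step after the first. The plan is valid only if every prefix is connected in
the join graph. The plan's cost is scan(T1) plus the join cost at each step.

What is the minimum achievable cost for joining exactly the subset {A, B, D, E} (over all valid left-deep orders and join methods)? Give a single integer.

9700

Selinger DP over subsets of {A,B,D,E}:
  {E}: scan cost=40, card=40
  {D}: scan cost=300, card=300
  {A}: scan cost=200, card=200
  {B}: scan cost=80, card=80
  {DE}: card=6000; try (E,hash)→1080, (D,merge)→3320, (E,merge)→3580, (D,hash)→5480, (E,nl_idx)→8100, (D,nl)→12040 …(+1); best=1080 via (E,hash)
  {AD}: card=300; try (A,nl_idx)→3000, (A,hash)→3800, (D,merge)→5000, (A,merge)→5100, (D,hash)→5800, (D,nl)→60200 …(+1); best=3000 via (A,nl_idx)
  {AB}: card=3200; try (B,hash)→1520, (A,merge)→2520, (B,merge)→2640, (A,hash)→3360, (A,nl_idx)→3920, (B,nl_idx)→4800 …(+2); best=1520 via (B,hash)
  {ADE}: card=6000; try (E,hash)→3780, (E,merge)→6280, (A,hash)→10280, (E,nl_idx)→10800, (E,nl)→15000, (A,nl_idx)→55080 …(+2); best=3780 via (E,hash)
  {ABD}: card=4800; try (B,hash)→4420, (B,merge)→6640, (B,nl_idx)→9900, (D,hash)→10120, (B,nl)→27000, (D,merge)→46120 …(+1); best=4420 via (B,hash)
  {ABDE}: card=96000; try (E,hash)→9700, (B,hash)→10900, (E,merge)→71900, (B,merge)→88420, (E,nl_idx)→129220, (B,nl_idx)→141780 …(+2); best=9700 via (E,hash)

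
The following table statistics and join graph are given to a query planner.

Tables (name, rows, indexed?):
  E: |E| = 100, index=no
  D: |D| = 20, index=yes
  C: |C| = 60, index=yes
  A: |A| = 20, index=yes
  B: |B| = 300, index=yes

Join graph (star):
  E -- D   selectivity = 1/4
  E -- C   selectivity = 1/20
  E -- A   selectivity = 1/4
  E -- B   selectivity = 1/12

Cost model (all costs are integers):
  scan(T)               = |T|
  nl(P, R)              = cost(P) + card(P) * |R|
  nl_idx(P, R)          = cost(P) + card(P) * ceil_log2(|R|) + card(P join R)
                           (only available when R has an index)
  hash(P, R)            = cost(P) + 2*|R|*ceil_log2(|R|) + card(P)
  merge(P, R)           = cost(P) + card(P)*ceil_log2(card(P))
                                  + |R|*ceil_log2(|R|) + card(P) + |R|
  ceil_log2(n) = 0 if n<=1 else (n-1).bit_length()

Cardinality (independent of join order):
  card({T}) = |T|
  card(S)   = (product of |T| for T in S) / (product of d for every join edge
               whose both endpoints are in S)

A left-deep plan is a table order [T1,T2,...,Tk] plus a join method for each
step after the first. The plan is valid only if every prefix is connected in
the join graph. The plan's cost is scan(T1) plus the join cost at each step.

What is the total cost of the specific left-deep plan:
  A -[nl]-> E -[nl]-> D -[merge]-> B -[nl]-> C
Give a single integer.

step 1: scan A: cost=20, card=20
step 2: join E via nl
    card(P join E) = 20*100/(4) = 500
    cost = 20 + 20*100 = 2020
step 3: join D via nl
    card(P join D) = 500*20/(4) = 2500
    cost = 2020 + 500*20 = 12020
step 4: join B via merge
    card(P join B) = 2500*300/(12) = 62500
    cost = 12020 + 2500*12 + 300*9 + 2500 + 300 = 47520
step 5: join C via nl
    card(P join C) = 62500*60/(20) = 187500
    cost = 47520 + 62500*60 = 3797520

3797520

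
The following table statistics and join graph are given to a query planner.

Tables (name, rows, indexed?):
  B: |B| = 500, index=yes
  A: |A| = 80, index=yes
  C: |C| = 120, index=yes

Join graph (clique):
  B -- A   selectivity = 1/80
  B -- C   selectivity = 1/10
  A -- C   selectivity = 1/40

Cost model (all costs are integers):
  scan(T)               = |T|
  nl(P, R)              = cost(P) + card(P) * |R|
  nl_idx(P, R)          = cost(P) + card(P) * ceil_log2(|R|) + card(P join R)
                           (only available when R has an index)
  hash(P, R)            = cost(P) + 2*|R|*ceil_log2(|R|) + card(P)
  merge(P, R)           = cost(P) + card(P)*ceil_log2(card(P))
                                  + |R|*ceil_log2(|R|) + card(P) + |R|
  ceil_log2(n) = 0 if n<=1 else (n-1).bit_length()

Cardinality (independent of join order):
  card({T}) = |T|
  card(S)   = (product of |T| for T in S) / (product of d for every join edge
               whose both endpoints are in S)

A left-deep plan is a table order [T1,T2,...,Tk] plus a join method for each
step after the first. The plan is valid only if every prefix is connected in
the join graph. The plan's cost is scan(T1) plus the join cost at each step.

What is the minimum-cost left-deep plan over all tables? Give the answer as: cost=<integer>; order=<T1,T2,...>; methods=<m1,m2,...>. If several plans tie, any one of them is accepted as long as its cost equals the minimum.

Selinger DP (subsets sized 1..n):
  {B}: scan cost=500, card=500
  {A}: scan cost=80, card=80
  {C}: scan cost=120, card=120
  {AB}: card=500; try (B,nl_idx)→1300, (A,hash)→2120, (A,nl_idx)→4500, (B,merge)→5720, (A,merge)→6140, (B,hash)→9160 …(+2); best=1300 via (B,nl_idx)
  {BC}: card=6000; try (C,hash)→2680, (B,merge)→6080, (C,merge)→6460, (B,nl_idx)→7200, (B,hash)→9240, (C,nl_idx)→10000 …(+2); best=2680 via (C,hash)
  {AC}: card=240; try (C,nl_idx)→880, (A,nl_idx)→1200, (A,hash)→1360, (C,merge)→1680, (A,merge)→1720, (C,hash)→1840 …(+2); best=880 via (C,nl_idx)
  {ABC}: card=150; try (B,nl_idx)→3190, (C,hash)→3480, (C,nl_idx)→4950, (C,merge)→7260, (B,merge)→8040, (A,hash)→9800 …(+6); best=3190 via (B,nl_idx)

cost=3190; order=A,C,B; methods=nl_idx,nl_idx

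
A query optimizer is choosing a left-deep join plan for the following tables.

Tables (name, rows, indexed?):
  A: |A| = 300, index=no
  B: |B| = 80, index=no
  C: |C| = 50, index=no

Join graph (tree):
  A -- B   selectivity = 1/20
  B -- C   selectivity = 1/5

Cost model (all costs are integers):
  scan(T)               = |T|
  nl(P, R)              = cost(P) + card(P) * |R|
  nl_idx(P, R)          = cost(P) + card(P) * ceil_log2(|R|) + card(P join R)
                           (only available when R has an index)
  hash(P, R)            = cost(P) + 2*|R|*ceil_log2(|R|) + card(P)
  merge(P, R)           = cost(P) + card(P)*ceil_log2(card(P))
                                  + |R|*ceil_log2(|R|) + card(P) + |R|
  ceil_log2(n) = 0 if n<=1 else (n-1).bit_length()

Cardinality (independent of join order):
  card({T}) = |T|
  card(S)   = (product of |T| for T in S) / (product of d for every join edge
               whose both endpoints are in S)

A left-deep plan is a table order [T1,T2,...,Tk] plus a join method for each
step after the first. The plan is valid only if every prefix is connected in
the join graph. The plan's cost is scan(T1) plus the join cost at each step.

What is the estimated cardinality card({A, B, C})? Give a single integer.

Tables in S: A(300), B(80), C(50)
Edges inside S: A-B(d=20), B-C(d=5)
numerator = 300 * 80 * 50 = 1200000
denominator = 20 * 5 = 100
card(S) = 1200000 / 100 = 12000

12000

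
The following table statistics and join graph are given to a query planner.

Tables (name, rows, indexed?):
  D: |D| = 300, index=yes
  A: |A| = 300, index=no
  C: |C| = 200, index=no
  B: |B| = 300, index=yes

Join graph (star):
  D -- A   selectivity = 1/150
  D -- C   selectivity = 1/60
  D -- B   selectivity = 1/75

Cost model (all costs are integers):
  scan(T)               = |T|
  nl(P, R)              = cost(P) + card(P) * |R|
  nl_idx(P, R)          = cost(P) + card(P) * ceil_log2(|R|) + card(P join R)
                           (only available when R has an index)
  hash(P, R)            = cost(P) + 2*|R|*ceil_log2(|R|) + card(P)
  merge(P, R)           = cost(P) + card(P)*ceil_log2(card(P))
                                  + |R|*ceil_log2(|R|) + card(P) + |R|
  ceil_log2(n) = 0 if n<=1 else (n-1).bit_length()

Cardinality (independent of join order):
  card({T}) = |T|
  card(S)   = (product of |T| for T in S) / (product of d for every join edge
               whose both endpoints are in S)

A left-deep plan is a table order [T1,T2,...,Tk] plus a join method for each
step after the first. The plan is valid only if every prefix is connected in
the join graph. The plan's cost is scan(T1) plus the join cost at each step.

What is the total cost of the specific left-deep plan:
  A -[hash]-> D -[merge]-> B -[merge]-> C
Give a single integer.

step 1: scan A: cost=300, card=300
step 2: join D via hash
    card(P join D) = 300*300/(150) = 600
    cost = 300 + 2*300*9 + 300 = 6000
step 3: join B via merge
    card(P join B) = 600*300/(75) = 2400
    cost = 6000 + 600*10 + 300*9 + 600 + 300 = 15600
step 4: join C via merge
    card(P join C) = 2400*200/(60) = 8000
    cost = 15600 + 2400*12 + 200*8 + 2400 + 200 = 48600

48600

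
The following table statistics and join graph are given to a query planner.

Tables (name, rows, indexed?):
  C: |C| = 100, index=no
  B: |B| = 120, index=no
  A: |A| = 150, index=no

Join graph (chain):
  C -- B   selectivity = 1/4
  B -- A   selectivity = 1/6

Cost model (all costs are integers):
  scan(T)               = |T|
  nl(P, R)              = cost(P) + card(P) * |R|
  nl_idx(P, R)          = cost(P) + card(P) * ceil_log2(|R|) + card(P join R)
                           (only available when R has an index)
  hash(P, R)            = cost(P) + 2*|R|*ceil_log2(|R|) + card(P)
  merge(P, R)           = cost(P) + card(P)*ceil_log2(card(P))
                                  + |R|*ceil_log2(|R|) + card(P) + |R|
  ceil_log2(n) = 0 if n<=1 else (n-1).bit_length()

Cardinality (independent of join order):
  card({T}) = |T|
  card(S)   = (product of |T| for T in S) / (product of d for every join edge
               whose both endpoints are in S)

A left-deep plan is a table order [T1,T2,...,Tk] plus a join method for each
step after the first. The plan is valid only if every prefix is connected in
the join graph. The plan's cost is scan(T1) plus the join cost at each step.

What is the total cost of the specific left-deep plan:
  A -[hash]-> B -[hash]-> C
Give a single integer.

step 1: scan A: cost=150, card=150
step 2: join B via hash
    card(P join B) = 150*120/(6) = 3000
    cost = 150 + 2*120*7 + 150 = 1980
step 3: join C via hash
    card(P join C) = 3000*100/(4) = 75000
    cost = 1980 + 2*100*7 + 3000 = 6380

6380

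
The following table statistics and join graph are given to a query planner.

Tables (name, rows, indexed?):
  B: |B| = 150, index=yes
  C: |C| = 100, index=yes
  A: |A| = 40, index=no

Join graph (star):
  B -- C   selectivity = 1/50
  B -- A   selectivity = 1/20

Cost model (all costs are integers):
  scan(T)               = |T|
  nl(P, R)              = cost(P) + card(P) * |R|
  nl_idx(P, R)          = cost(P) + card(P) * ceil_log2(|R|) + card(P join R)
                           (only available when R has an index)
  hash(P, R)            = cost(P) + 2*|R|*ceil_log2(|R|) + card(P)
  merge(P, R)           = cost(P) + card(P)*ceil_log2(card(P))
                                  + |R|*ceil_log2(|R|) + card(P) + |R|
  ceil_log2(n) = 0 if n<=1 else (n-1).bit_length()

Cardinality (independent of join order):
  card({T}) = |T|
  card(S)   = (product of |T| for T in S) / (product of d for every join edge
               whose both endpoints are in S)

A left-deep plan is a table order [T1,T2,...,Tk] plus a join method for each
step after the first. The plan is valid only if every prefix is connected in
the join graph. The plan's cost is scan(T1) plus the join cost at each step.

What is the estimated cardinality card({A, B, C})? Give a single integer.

Tables in S: A(40), B(150), C(100)
Edges inside S: B-C(d=50), B-A(d=20)
numerator = 40 * 150 * 100 = 600000
denominator = 50 * 20 = 1000
card(S) = 600000 / 1000 = 600

600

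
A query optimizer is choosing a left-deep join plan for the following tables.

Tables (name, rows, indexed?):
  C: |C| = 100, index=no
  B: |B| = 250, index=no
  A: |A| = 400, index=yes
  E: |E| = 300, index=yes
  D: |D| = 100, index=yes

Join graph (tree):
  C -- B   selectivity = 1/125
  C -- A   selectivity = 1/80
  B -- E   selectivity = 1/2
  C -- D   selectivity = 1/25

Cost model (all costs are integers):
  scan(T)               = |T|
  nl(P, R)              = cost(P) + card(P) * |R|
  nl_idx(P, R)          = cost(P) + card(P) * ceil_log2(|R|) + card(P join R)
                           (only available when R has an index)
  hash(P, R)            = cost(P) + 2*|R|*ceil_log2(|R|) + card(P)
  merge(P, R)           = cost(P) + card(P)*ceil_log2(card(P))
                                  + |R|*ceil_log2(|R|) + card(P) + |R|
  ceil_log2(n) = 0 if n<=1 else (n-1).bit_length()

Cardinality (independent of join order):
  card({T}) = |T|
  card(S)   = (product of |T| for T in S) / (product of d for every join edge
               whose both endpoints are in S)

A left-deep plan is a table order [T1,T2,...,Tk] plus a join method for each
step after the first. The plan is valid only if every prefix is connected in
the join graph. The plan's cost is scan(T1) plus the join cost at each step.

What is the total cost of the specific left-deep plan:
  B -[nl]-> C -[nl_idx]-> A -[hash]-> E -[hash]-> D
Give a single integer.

185850

step 1: scan B: cost=250, card=250
step 2: join C via nl
    card(P join C) = 250*100/(125) = 200
    cost = 250 + 250*100 = 25250
step 3: join A via nl_idx
    card(P join A) = 200*400/(80) = 1000
    cost = 25250 + 200*9 + 1000 = 28050
step 4: join E via hash
    card(P join E) = 1000*300/(2) = 150000
    cost = 28050 + 2*300*9 + 1000 = 34450
step 5: join D via hash
    card(P join D) = 150000*100/(25) = 600000
    cost = 34450 + 2*100*7 + 150000 = 185850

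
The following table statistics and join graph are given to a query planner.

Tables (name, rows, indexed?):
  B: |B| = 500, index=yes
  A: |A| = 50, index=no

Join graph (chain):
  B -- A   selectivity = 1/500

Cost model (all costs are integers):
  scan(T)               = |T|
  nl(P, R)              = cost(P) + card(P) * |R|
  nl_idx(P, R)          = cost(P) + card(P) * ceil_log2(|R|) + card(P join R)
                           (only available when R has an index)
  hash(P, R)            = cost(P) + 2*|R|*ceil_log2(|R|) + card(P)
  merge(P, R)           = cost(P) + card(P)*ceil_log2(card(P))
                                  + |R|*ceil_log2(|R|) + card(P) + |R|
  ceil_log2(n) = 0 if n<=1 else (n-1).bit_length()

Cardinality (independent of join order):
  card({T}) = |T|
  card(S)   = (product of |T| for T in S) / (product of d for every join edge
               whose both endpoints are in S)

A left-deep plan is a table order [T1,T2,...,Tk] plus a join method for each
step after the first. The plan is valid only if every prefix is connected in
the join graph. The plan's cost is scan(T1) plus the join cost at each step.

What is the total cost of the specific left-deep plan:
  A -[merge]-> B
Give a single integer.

step 1: scan A: cost=50, card=50
step 2: join B via merge
    card(P join B) = 50*500/(500) = 50
    cost = 50 + 50*6 + 500*9 + 50 + 500 = 5400

5400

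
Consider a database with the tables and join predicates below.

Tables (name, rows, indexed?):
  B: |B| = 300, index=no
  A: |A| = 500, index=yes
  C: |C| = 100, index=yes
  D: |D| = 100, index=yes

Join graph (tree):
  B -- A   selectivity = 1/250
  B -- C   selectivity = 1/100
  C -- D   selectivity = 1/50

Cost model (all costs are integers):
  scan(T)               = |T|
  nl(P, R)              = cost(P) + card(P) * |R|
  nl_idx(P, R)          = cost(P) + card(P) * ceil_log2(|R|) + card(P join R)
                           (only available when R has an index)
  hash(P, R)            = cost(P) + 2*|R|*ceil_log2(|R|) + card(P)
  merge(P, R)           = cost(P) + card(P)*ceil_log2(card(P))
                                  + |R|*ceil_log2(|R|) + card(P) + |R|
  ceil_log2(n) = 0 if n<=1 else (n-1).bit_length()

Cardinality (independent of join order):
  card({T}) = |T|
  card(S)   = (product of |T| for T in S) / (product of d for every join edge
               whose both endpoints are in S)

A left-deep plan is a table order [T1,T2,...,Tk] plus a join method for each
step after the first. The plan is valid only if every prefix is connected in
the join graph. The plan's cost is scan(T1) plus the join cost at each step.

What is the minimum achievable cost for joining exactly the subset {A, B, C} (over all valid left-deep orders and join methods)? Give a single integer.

5300

Selinger DP over subsets of {A,B,C}:
  {B}: scan cost=300, card=300
  {A}: scan cost=500, card=500
  {C}: scan cost=100, card=100
  {AB}: card=600; try (A,nl_idx)→3600, (B,hash)→6400, (A,merge)→8300, (B,merge)→8500, (A,hash)→9600, (A,nl)→150300 …(+1); best=3600 via (A,nl_idx)
  {BC}: card=300; try (C,hash)→2000, (C,nl_idx)→2700, (B,merge)→3900, (C,merge)→4100, (B,hash)→5600, (B,nl)→30100 …(+1); best=2000 via (C,hash)
  {ABC}: card=600; try (A,nl_idx)→5300, (C,hash)→5600, (C,nl_idx)→8400, (A,merge)→10000, (C,merge)→11000, (A,hash)→11300 …(+2); best=5300 via (A,nl_idx)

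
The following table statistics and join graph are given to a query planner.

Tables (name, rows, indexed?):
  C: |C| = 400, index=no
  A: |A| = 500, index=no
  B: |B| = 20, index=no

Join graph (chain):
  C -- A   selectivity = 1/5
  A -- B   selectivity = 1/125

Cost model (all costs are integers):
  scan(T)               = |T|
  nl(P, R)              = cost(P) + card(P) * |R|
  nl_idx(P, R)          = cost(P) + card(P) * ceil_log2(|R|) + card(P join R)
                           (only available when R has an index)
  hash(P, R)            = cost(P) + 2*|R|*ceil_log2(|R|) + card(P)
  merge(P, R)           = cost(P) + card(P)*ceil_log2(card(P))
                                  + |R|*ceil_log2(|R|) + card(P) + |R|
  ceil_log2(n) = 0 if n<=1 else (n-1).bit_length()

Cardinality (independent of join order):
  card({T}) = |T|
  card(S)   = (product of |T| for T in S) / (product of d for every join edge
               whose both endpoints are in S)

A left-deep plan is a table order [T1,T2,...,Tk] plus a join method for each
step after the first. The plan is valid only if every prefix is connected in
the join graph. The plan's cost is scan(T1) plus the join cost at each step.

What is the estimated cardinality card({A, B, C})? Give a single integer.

Tables in S: A(500), B(20), C(400)
Edges inside S: C-A(d=5), A-B(d=125)
numerator = 500 * 20 * 400 = 4000000
denominator = 5 * 125 = 625
card(S) = 4000000 / 625 = 6400

6400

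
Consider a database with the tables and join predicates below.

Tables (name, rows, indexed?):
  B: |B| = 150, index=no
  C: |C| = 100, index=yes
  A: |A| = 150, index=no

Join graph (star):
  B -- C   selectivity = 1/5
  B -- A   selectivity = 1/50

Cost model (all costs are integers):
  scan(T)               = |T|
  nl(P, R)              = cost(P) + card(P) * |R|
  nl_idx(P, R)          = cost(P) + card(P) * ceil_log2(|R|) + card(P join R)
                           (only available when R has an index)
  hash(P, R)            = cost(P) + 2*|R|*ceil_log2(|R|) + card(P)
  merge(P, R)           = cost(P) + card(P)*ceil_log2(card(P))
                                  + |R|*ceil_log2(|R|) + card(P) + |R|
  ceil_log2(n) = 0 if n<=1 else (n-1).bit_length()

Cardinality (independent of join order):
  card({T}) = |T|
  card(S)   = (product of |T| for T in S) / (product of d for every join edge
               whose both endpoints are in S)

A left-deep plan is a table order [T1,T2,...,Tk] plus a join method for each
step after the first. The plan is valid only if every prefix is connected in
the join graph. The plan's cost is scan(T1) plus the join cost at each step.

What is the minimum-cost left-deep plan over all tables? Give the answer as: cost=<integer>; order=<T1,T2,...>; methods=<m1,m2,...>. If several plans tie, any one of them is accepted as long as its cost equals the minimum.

cost=4550; order=A,B,C; methods=hash,hash

Selinger DP (subsets sized 1..n):
  {B}: scan cost=150, card=150
  {C}: scan cost=100, card=100
  {A}: scan cost=150, card=150
  {BC}: card=3000; try (C,hash)→1700, (B,merge)→2250, (C,merge)→2300, (B,hash)→2600, (C,nl_idx)→4200, (B,nl)→15100 …(+1); best=1700 via (C,hash)
  {AB}: card=450; try (B,hash)→2700, (A,hash)→2700, (B,merge)→2850, (A,merge)→2850, (B,nl)→22650, (A,nl)→22650; best=2700 via (B,hash)
  {ABC}: card=9000; try (C,hash)→4550, (A,hash)→7100, (C,merge)→8000, (C,nl_idx)→14850, (A,merge)→42050, (C,nl)→47700 …(+1); best=4550 via (C,hash)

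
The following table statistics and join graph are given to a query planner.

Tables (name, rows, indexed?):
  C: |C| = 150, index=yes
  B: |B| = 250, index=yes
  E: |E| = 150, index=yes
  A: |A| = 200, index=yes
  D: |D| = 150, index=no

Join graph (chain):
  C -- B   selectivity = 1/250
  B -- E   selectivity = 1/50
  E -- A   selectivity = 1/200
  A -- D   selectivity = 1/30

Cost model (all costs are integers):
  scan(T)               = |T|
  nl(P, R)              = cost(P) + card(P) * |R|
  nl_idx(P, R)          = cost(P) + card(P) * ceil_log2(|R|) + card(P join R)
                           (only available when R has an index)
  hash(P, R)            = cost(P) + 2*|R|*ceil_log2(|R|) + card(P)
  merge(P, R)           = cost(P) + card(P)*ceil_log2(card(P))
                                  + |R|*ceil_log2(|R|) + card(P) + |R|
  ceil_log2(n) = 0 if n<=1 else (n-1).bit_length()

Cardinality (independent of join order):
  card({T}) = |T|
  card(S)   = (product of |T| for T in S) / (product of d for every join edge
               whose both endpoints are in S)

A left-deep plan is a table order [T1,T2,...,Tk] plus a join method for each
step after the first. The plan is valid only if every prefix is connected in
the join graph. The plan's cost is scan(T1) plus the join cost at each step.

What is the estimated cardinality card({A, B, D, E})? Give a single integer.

3750

Tables in S: A(200), B(250), D(150), E(150)
Edges inside S: B-E(d=50), E-A(d=200), A-D(d=30)
numerator = 200 * 250 * 150 * 150 = 1125000000
denominator = 50 * 200 * 30 = 300000
card(S) = 1125000000 / 300000 = 3750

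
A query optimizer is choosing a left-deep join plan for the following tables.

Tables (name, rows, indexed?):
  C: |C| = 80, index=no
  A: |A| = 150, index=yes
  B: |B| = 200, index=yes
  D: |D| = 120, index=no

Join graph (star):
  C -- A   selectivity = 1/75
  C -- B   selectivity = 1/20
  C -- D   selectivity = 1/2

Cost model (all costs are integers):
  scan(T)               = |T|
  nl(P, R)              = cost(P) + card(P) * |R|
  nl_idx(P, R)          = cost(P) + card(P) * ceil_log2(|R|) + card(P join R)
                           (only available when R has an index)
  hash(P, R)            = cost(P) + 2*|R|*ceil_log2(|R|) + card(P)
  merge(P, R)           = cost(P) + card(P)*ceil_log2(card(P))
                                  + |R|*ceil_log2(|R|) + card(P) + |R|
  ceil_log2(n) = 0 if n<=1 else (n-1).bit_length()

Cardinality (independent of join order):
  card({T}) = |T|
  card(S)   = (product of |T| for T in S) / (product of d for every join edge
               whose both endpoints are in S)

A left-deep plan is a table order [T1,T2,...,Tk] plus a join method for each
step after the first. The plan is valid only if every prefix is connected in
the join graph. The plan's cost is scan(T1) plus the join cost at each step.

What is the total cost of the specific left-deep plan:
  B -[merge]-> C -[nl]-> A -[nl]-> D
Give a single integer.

314640

step 1: scan B: cost=200, card=200
step 2: join C via merge
    card(P join C) = 200*80/(20) = 800
    cost = 200 + 200*8 + 80*7 + 200 + 80 = 2640
step 3: join A via nl
    card(P join A) = 800*150/(75) = 1600
    cost = 2640 + 800*150 = 122640
step 4: join D via nl
    card(P join D) = 1600*120/(2) = 96000
    cost = 122640 + 1600*120 = 314640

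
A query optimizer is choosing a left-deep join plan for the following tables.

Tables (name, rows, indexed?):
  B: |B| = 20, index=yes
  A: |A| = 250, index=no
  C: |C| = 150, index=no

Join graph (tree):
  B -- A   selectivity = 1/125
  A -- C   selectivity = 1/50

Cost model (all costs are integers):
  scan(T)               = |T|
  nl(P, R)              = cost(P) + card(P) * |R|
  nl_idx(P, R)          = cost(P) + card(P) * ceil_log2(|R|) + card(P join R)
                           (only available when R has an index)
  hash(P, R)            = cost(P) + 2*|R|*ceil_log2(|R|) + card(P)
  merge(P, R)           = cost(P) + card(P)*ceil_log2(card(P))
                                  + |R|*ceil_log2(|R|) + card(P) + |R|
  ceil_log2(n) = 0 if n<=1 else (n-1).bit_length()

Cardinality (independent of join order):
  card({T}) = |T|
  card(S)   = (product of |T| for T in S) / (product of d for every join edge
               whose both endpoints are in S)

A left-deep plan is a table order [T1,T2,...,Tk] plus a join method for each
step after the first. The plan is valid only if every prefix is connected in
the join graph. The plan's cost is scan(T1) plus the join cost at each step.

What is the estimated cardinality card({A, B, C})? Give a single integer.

Tables in S: A(250), B(20), C(150)
Edges inside S: B-A(d=125), A-C(d=50)
numerator = 250 * 20 * 150 = 750000
denominator = 125 * 50 = 6250
card(S) = 750000 / 6250 = 120

120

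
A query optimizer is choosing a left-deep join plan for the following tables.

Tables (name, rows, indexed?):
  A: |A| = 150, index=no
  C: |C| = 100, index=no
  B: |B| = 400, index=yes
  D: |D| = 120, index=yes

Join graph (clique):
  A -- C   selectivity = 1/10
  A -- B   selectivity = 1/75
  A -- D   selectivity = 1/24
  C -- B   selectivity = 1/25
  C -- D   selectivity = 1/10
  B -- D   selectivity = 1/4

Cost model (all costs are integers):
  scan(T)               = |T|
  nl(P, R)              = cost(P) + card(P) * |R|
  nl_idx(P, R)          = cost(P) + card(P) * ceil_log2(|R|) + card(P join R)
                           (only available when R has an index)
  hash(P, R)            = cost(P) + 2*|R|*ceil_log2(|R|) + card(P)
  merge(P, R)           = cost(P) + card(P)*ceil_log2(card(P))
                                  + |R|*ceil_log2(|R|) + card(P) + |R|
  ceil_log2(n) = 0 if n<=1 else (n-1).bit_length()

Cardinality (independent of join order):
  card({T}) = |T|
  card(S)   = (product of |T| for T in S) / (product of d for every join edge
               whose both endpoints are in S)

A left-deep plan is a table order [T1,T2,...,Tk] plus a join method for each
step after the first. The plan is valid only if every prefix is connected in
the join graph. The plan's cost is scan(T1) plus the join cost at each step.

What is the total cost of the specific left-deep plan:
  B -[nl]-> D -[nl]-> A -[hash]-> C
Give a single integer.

1850800

step 1: scan B: cost=400, card=400
step 2: join D via nl
    card(P join D) = 400*120/(4) = 12000
    cost = 400 + 400*120 = 48400
step 3: join A via nl
    card(P join A) = 12000*150/(75*24) = 1000
    cost = 48400 + 12000*150 = 1848400
step 4: join C via hash
    card(P join C) = 1000*100/(10*25*10) = 40
    cost = 1848400 + 2*100*7 + 1000 = 1850800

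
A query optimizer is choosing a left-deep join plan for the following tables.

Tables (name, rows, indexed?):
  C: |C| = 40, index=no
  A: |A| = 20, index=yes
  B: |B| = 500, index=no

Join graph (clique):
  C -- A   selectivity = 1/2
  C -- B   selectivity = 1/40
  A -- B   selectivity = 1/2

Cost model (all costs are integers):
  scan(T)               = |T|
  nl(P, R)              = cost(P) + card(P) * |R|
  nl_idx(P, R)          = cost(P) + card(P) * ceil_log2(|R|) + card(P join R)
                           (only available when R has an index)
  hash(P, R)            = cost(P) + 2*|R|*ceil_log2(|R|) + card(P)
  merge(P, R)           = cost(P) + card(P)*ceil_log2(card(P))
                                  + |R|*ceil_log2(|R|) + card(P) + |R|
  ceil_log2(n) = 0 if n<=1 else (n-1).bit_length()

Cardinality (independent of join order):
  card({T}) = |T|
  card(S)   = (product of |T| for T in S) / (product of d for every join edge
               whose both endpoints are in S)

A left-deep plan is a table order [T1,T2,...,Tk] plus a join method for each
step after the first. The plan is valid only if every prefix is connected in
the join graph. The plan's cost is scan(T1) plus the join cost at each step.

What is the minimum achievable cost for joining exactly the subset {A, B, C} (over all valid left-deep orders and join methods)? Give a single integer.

2180

Selinger DP over subsets of {A,B,C}:
  {C}: scan cost=40, card=40
  {A}: scan cost=20, card=20
  {B}: scan cost=500, card=500
  {AC}: card=400; try (A,hash)→280, (C,merge)→420, (A,merge)→440, (C,hash)→520, (A,nl_idx)→640, (C,nl)→820 …(+1); best=280 via (A,hash)
  {BC}: card=500; try (C,hash)→1480, (B,merge)→5320, (C,merge)→5780, (B,hash)→9080, (B,nl)→20040, (C,nl)→20500; best=1480 via (C,hash)
  {AB}: card=5000; try (A,hash)→1200, (B,merge)→5140, (A,merge)→5620, (A,nl_idx)→8000, (B,hash)→9040, (B,nl)→10020 …(+1); best=1200 via (A,hash)
  {ABC}: card=2500; try (A,hash)→2180, (A,nl_idx)→6480, (A,merge)→6600, (C,hash)→6680, (B,merge)→9280, (B,hash)→9680 …(+4); best=2180 via (A,hash)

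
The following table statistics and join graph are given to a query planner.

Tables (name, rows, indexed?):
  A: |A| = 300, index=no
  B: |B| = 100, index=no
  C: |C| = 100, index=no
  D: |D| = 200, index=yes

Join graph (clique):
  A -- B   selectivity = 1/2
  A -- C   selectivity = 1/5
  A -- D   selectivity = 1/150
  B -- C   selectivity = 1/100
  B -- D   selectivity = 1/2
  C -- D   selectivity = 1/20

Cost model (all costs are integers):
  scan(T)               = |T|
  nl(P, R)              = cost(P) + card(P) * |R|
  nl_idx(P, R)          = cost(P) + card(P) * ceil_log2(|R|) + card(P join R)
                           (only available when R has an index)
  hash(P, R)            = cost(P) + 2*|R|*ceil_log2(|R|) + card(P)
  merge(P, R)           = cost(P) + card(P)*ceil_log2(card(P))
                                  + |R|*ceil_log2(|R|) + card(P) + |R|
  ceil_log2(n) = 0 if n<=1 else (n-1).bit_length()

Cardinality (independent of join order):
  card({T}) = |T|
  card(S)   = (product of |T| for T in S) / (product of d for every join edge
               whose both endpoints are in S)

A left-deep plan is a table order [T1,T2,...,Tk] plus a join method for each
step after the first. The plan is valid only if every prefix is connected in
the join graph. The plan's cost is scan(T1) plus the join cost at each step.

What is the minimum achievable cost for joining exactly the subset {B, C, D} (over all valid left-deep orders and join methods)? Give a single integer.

2900

Selinger DP over subsets of {B,C,D}:
  {B}: scan cost=100, card=100
  {C}: scan cost=100, card=100
  {D}: scan cost=200, card=200
  {BC}: card=100; try (C,hash)→1600, (B,hash)→1600, (C,merge)→1700, (B,merge)→1700, (C,nl)→10100, (B,nl)→10100; best=1600 via (C,hash)
  {BD}: card=10000; try (B,hash)→1800, (D,merge)→2700, (B,merge)→2800, (D,hash)→3400, (D,nl_idx)→10900, (D,nl)→20100 …(+1); best=1800 via (B,hash)
  {CD}: card=1000; try (C,hash)→1800, (D,nl_idx)→1900, (D,merge)→2700, (C,merge)→2800, (D,hash)→3400, (D,nl)→20100 …(+1); best=1800 via (C,hash)
  {BCD}: card=500; try (D,nl_idx)→2900, (D,merge)→4200, (B,hash)→4200, (D,hash)→4900, (C,hash)→13200, (B,merge)→13600 …(+4); best=2900 via (D,nl_idx)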